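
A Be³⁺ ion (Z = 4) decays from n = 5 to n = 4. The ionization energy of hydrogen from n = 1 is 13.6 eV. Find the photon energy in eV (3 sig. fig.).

4.90 eV

The Bohr energies scale as Z², so for Z = 4: E_n = −217.6/n² eV.
E_5 = −217.6/25 = −8.704 eV and E_4 = −217.6/16 = −13.60 eV.
The photon energy is |E_5 − E_4| = 4.90 eV.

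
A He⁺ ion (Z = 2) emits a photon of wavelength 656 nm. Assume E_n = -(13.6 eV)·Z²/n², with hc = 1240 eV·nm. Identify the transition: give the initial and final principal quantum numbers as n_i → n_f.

n_i = 6, n_f = 4

The photon energy is ΔE = hc/λ = 1240 / 656 = 1.890 eV.
With Z = 2, ΔE = 54.40 × (1/n_f² − 1/n_i²), so 1/n_f² − 1/n_i² = 0.03475.
Trying n_f = 4 gives 1/n_i² = 0.02775, i.e. n_i ≈ 6; this pair matches.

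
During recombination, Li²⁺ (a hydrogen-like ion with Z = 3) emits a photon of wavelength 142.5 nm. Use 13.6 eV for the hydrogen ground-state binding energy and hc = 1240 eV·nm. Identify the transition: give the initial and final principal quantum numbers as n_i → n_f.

n_i = 5, n_f = 3

The photon energy is ΔE = hc/λ = 1240 / 142.5 = 8.702 eV.
With Z = 3, ΔE = 122.4 × (1/n_f² − 1/n_i²), so 1/n_f² − 1/n_i² = 0.07109.
Trying n_f = 3 gives 1/n_i² = 0.04002, i.e. n_i ≈ 5; this pair matches.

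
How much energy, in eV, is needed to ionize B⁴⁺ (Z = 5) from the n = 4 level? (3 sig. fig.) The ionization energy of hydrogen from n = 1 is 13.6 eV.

21.3 eV

E_n = −13.6 Z²/n² = −340.0/n² eV for Z = 5.
E_4 = −340.0/16 = −21.3 eV, so ionization (to E = 0) requires 21.3 eV.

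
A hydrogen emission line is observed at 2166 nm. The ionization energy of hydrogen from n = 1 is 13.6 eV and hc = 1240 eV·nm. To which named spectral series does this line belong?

ΔE = 1240/2166 = 0.5725 eV.
This matches 13.6 × (1/4² − 1/7²), so n_f = 4: the Brackett series.

Brackett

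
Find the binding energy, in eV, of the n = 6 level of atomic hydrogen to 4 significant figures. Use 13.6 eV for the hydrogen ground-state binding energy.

0.3778 eV

E_6 = −13.60/36 = −0.3778 eV, so ionization (to E = 0) requires 0.3778 eV.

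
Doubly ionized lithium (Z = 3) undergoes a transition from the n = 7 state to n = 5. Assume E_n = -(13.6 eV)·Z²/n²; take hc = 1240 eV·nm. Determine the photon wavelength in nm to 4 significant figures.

517.1 nm

For Z = 3 the level energies scale as Z², so the effective Rydberg energy is 13.6 × 9 = 122.4 eV.
ΔE = 122.4 × (1/5² − 1/7²) = 122.4 × 0.01959 = 2.398 eV.
λ = hc/ΔE = 1240 / 2.398 = 517.1 nm.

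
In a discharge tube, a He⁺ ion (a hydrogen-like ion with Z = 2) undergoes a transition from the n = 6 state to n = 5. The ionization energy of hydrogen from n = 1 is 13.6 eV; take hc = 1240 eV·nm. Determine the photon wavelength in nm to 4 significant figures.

For Z = 2 the level energies scale as Z², so the effective Rydberg energy is 13.6 × 4 = 54.40 eV.
ΔE = 54.40 × (1/5² − 1/6²) = 54.40 × 0.01222 = 0.6649 eV.
λ = hc/ΔE = 1240 / 0.6649 = 1865 nm.

1865 nm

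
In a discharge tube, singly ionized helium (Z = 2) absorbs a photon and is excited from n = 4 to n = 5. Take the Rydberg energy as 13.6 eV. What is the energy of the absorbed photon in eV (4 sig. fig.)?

1.224 eV

The Bohr energies scale as Z², so for Z = 2: E_n = −54.40/n² eV.
E_5 = −54.40/25 = −2.176 eV and E_4 = −54.40/16 = −3.400 eV.
The photon energy is |E_5 − E_4| = 1.224 eV.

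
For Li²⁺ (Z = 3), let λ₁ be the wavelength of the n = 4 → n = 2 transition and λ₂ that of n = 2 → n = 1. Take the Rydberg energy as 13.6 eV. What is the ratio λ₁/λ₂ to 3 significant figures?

λ ∝ 1/ΔE ∝ 1/(1/n_f² − 1/n_i²), and the Z² and hc factors cancel in the ratio.
λ₁/λ₂ = (1/1² − 1/2²)/(1/2² − 1/4²) = 0.7500/0.1875 = 4.00.

4.00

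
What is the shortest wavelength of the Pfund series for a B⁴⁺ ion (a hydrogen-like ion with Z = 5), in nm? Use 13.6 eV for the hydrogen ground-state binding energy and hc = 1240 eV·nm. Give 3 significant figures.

91.2 nm

The Pfund series has lower level n_f = 5; the series limit corresponds to n_i → ∞.
ΔE_max = 13.6 × 25 / 5² = 13.60 eV.
λ_min = 1240 / 13.60 = 91.2 nm.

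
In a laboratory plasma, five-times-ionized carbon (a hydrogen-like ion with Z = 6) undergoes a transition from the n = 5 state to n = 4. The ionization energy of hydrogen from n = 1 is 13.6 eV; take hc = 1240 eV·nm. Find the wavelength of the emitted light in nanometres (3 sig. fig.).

For Z = 6 the level energies scale as Z², so the effective Rydberg energy is 13.6 × 36 = 489.6 eV.
ΔE = 489.6 × (1/4² − 1/5²) = 489.6 × 0.02250 = 11.02 eV.
λ = hc/ΔE = 1240 / 11.02 = 113 nm.

113 nm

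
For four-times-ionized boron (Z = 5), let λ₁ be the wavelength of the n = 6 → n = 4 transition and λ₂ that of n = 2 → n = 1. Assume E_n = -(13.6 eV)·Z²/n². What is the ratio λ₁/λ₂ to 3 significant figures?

21.6

λ ∝ 1/ΔE ∝ 1/(1/n_f² − 1/n_i²), and the Z² and hc factors cancel in the ratio.
λ₁/λ₂ = (1/1² − 1/2²)/(1/4² − 1/6²) = 0.7500/0.03472 = 21.6.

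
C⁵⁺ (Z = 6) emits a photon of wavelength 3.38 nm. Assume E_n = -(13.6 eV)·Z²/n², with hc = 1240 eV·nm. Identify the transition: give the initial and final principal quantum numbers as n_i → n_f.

n_i = 2, n_f = 1

The photon energy is ΔE = hc/λ = 1240 / 3.38 = 366.9 eV.
With Z = 6, ΔE = 489.6 × (1/n_f² − 1/n_i²), so 1/n_f² − 1/n_i² = 0.7493.
Trying n_f = 1 gives 1/n_i² = 0.2507, i.e. n_i ≈ 2; this pair matches.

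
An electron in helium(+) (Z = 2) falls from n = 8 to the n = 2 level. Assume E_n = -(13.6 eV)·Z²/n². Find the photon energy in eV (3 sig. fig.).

12.8 eV

The Bohr energies scale as Z², so for Z = 2: E_n = −54.40/n² eV.
E_8 = −54.40/64 = −0.8500 eV and E_2 = −54.40/4 = −13.60 eV.
The photon energy is |E_8 − E_2| = 12.8 eV.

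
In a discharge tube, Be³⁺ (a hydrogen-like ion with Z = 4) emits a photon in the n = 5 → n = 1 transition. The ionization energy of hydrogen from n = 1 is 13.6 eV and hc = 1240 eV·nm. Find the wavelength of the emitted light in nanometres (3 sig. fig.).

For Z = 4 the level energies scale as Z², so the effective Rydberg energy is 13.6 × 16 = 217.6 eV.
ΔE = 217.6 × (1/1² − 1/5²) = 217.6 × 0.9600 = 208.9 eV.
λ = hc/ΔE = 1240 / 208.9 = 5.94 nm.

5.94 nm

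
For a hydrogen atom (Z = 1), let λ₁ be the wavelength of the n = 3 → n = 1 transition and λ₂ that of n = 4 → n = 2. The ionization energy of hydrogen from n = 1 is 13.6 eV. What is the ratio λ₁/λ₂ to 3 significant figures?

λ ∝ 1/ΔE ∝ 1/(1/n_f² − 1/n_i²), and the Z² and hc factors cancel in the ratio.
λ₁/λ₂ = (1/2² − 1/4²)/(1/1² − 1/3²) = 0.1875/0.8889 = 0.211.

0.211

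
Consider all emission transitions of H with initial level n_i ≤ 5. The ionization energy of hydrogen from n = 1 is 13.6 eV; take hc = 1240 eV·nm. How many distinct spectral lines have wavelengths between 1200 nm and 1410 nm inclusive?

1

Enumerate all n_i → n_f pairs with 1 ≤ n_f < n_i ≤ 5 and compute λ = 1240 / [13.6·1·(1/n_f² − 1/n_i²)].
Lines falling in [1200, 1410] nm: 5→3 (1282 nm).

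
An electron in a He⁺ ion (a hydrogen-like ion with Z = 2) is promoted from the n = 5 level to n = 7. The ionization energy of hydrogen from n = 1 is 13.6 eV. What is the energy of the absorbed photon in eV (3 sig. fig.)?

1.07 eV

The Bohr energies scale as Z², so for Z = 2: E_n = −54.40/n² eV.
E_7 = −54.40/49 = −1.110 eV and E_5 = −54.40/25 = −2.176 eV.
The photon energy is |E_7 − E_5| = 1.07 eV.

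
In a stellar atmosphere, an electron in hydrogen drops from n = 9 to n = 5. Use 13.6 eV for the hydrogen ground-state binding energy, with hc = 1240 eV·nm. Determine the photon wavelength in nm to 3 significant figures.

ΔE = 13.60 × (1/5² − 1/9²) = 13.60 × 0.02765 = 0.3761 eV.
λ = hc/ΔE = 1240 / 0.3761 = 3300 nm.
This line belongs to the Pfund series.

3300 nm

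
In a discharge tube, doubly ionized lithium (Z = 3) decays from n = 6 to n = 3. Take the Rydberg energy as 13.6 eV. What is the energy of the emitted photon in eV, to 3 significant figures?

10.2 eV

The Bohr energies scale as Z², so for Z = 3: E_n = −122.4/n² eV.
E_6 = −122.4/36 = −3.400 eV and E_3 = −122.4/9 = −13.60 eV.
The photon energy is |E_6 − E_3| = 10.2 eV.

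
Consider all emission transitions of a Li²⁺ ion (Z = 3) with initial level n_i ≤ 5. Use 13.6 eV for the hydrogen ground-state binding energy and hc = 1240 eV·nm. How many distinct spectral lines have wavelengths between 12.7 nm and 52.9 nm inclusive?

Enumerate all n_i → n_f pairs with 1 ≤ n_f < n_i ≤ 5 and compute λ = 1240 / [13.6·9·(1/n_f² − 1/n_i²)].
Lines falling in [12.7, 52.9] nm: 2→1 (13.51 nm), 5→2 (48.24 nm).

2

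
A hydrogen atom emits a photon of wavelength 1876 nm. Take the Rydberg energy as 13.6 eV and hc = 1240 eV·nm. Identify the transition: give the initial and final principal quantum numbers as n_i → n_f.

The photon energy is ΔE = hc/λ = 1240 / 1876 = 0.6610 eV.
With Z = 1, ΔE = 13.60 × (1/n_f² − 1/n_i²), so 1/n_f² − 1/n_i² = 0.04860.
Trying n_f = 3 gives 1/n_i² = 0.06251, i.e. n_i ≈ 4; this pair matches.

n_i = 4, n_f = 3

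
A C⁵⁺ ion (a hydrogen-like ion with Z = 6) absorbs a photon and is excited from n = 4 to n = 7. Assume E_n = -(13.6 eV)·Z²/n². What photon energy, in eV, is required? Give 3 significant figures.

20.6 eV

The Bohr energies scale as Z², so for Z = 6: E_n = −489.6/n² eV.
E_7 = −489.6/49 = −9.992 eV and E_4 = −489.6/16 = −30.60 eV.
The photon energy is |E_7 − E_4| = 20.6 eV.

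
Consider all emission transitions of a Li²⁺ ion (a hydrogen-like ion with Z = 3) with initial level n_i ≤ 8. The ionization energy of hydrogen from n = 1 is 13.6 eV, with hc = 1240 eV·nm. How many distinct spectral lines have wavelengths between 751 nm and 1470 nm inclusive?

Enumerate all n_i → n_f pairs with 1 ≤ n_f < n_i ≤ 8 and compute λ = 1240 / [13.6·9·(1/n_f² − 1/n_i²)].
Lines falling in [751, 1470] nm: 6→5 (828.9 nm), 8→6 (833.6 nm), 7→6 (1375 nm).

3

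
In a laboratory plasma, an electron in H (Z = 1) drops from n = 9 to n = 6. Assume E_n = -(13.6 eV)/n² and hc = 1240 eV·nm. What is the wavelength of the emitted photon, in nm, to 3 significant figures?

5910 nm

ΔE = 13.60 × (1/6² − 1/9²) = 13.60 × 0.01543 = 0.2099 eV.
λ = hc/ΔE = 1240 / 0.2099 = 5910 nm.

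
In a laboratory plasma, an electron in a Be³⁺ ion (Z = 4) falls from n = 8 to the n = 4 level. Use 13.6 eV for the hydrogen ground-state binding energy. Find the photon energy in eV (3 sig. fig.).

The Bohr energies scale as Z², so for Z = 4: E_n = −217.6/n² eV.
E_8 = −217.6/64 = −3.400 eV and E_4 = −217.6/16 = −13.60 eV.
The photon energy is |E_8 − E_4| = 10.2 eV.

10.2 eV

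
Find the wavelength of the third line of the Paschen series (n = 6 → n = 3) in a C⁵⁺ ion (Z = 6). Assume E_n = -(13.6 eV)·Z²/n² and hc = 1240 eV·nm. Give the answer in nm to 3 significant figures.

30.4 nm

The Paschen series terminates on n_f = 3; the third line has n_i = 3+3 = 6.
ΔE = 489.6 × (1/3² − 1/6²) = 40.80 eV.
λ = 1240 / 40.80 = 30.4 nm.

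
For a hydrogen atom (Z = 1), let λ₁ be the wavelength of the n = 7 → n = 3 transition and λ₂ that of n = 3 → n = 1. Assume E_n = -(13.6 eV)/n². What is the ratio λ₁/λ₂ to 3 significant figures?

9.80

λ ∝ 1/ΔE ∝ 1/(1/n_f² − 1/n_i²), and the Z² and hc factors cancel in the ratio.
λ₁/λ₂ = (1/1² − 1/3²)/(1/3² − 1/7²) = 0.8889/0.09070 = 9.80.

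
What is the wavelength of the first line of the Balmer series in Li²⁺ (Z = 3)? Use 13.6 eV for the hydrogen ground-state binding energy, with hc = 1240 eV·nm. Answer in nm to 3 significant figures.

The Balmer series terminates on n_f = 2; the first line has n_i = 2+1 = 3.
ΔE = 122.4 × (1/2² − 1/3²) = 17.00 eV.
λ = 1240 / 17.00 = 72.9 nm.

72.9 nm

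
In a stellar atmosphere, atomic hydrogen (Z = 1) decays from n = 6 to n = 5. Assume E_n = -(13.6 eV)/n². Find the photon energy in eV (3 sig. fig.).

0.166 eV

E_6 = −13.60/36 = −0.3778 eV and E_5 = −13.60/25 = −0.5440 eV.
The photon energy is |E_6 − E_5| = 0.166 eV.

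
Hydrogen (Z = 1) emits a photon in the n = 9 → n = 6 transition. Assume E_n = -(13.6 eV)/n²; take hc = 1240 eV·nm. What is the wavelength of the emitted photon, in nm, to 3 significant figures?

ΔE = 13.60 × (1/6² − 1/9²) = 13.60 × 0.01543 = 0.2099 eV.
λ = hc/ΔE = 1240 / 0.2099 = 5910 nm.

5910 nm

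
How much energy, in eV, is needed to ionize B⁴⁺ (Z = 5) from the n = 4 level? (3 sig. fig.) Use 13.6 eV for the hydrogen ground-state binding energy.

21.3 eV

E_n = −13.6 Z²/n² = −340.0/n² eV for Z = 5.
E_4 = −340.0/16 = −21.3 eV, so ionization (to E = 0) requires 21.3 eV.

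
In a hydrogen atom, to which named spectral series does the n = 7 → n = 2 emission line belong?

The series is set by the lower level: n_f = 2 is the Balmer series.

Balmer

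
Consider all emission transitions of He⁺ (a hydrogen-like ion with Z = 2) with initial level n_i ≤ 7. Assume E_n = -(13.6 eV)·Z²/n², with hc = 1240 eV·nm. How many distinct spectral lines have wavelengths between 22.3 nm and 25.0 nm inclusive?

4

Enumerate all n_i → n_f pairs with 1 ≤ n_f < n_i ≤ 7 and compute λ = 1240 / [13.6·4·(1/n_f² − 1/n_i²)].
Lines falling in [22.3, 25.0] nm: 7→1 (23.27 nm), 6→1 (23.45 nm), 5→1 (23.74 nm), 4→1 (24.31 nm).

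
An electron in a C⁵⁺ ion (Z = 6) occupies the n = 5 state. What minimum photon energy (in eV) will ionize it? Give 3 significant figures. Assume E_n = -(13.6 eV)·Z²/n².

E_n = −13.6 Z²/n² = −489.6/n² eV for Z = 6.
E_5 = −489.6/25 = −19.6 eV, so ionization (to E = 0) requires 19.6 eV.

19.6 eV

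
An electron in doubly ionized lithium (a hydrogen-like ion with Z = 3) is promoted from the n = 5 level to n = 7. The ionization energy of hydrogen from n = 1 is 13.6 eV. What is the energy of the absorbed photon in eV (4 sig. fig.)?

The Bohr energies scale as Z², so for Z = 3: E_n = −122.4/n² eV.
E_7 = −122.4/49 = −2.498 eV and E_5 = −122.4/25 = −4.896 eV.
The photon energy is |E_7 − E_5| = 2.398 eV.

2.398 eV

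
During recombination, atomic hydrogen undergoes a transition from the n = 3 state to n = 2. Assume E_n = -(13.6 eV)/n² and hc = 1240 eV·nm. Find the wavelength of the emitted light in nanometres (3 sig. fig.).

656 nm

ΔE = 13.60 × (1/2² − 1/3²) = 13.60 × 0.1389 = 1.889 eV.
λ = hc/ΔE = 1240 / 1.889 = 656 nm.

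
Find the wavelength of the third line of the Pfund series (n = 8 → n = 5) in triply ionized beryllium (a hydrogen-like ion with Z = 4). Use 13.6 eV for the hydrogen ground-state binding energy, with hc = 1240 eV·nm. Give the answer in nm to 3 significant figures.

The Pfund series terminates on n_f = 5; the third line has n_i = 5+3 = 8.
ΔE = 217.6 × (1/5² − 1/8²) = 5.304 eV.
λ = 1240 / 5.304 = 234 nm.

234 nm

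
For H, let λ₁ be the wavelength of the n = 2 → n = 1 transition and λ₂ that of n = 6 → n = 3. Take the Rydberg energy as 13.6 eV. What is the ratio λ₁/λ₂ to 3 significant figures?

λ ∝ 1/ΔE ∝ 1/(1/n_f² − 1/n_i²), and the Z² and hc factors cancel in the ratio.
λ₁/λ₂ = (1/3² − 1/6²)/(1/1² − 1/2²) = 0.08333/0.7500 = 0.111.

0.111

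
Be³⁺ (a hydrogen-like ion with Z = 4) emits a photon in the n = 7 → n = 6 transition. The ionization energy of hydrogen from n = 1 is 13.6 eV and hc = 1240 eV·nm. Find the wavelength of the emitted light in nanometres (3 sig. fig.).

For Z = 4 the level energies scale as Z², so the effective Rydberg energy is 13.6 × 16 = 217.6 eV.
ΔE = 217.6 × (1/6² − 1/7²) = 217.6 × 0.007370 = 1.604 eV.
λ = hc/ΔE = 1240 / 1.604 = 773 nm.

773 nm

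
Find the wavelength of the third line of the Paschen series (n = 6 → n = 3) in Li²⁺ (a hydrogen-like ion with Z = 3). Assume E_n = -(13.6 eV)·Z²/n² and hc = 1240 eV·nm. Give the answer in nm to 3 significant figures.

The Paschen series terminates on n_f = 3; the third line has n_i = 3+3 = 6.
ΔE = 122.4 × (1/3² − 1/6²) = 10.20 eV.
λ = 1240 / 10.20 = 122 nm.

122 nm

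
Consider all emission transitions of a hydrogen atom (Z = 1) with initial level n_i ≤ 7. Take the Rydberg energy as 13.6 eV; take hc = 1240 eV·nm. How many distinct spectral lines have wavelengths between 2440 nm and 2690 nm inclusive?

Enumerate all n_i → n_f pairs with 1 ≤ n_f < n_i ≤ 7 and compute λ = 1240 / [13.6·1·(1/n_f² − 1/n_i²)].
Lines falling in [2440, 2690] nm: 6→4 (2626 nm).

1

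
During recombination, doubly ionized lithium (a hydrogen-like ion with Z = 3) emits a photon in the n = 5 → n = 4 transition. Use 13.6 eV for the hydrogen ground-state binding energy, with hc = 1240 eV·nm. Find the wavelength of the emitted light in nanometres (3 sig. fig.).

450 nm

For Z = 3 the level energies scale as Z², so the effective Rydberg energy is 13.6 × 9 = 122.4 eV.
ΔE = 122.4 × (1/4² − 1/5²) = 122.4 × 0.02250 = 2.754 eV.
λ = hc/ΔE = 1240 / 2.754 = 450 nm.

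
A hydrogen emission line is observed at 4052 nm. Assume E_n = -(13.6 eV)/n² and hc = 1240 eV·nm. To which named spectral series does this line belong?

Brackett

ΔE = 1240/4052 = 0.3060 eV.
This matches 13.6 × (1/4² − 1/5²), so n_f = 4: the Brackett series.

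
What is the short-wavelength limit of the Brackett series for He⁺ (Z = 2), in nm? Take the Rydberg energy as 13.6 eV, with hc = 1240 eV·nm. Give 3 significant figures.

365 nm

The Brackett series has lower level n_f = 4; the series limit corresponds to n_i → ∞.
ΔE_max = 13.6 × 4 / 4² = 3.400 eV.
λ_min = 1240 / 3.400 = 365 nm.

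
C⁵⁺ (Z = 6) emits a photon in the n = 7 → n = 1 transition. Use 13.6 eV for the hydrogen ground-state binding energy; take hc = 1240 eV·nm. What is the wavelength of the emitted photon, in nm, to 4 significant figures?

2.585 nm

For Z = 6 the level energies scale as Z², so the effective Rydberg energy is 13.6 × 36 = 489.6 eV.
ΔE = 489.6 × (1/1² − 1/7²) = 489.6 × 0.9796 = 479.6 eV.
λ = hc/ΔE = 1240 / 479.6 = 2.585 nm.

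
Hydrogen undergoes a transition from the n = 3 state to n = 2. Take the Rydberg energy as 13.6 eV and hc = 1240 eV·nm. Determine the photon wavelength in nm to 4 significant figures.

ΔE = 13.60 × (1/2² − 1/3²) = 13.60 × 0.1389 = 1.889 eV.
λ = hc/ΔE = 1240 / 1.889 = 656.5 nm.

656.5 nm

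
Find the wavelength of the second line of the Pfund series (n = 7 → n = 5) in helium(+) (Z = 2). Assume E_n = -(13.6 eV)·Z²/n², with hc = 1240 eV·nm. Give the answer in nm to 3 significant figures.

The Pfund series terminates on n_f = 5; the second line has n_i = 5+2 = 7.
ΔE = 54.40 × (1/5² − 1/7²) = 1.066 eV.
λ = 1240 / 1.066 = 1160 nm.

1160 nm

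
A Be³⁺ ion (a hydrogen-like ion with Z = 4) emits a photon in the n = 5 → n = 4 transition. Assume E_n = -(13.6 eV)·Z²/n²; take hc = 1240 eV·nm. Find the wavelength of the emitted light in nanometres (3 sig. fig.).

253 nm

For Z = 4 the level energies scale as Z², so the effective Rydberg energy is 13.6 × 16 = 217.6 eV.
ΔE = 217.6 × (1/4² − 1/5²) = 217.6 × 0.02250 = 4.896 eV.
λ = hc/ΔE = 1240 / 4.896 = 253 nm.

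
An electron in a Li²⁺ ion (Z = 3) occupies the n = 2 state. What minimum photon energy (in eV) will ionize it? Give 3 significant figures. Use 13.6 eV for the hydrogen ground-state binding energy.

E_n = −13.6 Z²/n² = −122.4/n² eV for Z = 3.
E_2 = −122.4/4 = −30.6 eV, so ionization (to E = 0) requires 30.6 eV.

30.6 eV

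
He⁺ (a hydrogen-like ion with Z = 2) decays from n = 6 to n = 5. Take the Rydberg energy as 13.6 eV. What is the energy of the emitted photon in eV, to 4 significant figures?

0.6649 eV

The Bohr energies scale as Z², so for Z = 2: E_n = −54.40/n² eV.
E_6 = −54.40/36 = −1.511 eV and E_5 = −54.40/25 = −2.176 eV.
The photon energy is |E_6 − E_5| = 0.6649 eV.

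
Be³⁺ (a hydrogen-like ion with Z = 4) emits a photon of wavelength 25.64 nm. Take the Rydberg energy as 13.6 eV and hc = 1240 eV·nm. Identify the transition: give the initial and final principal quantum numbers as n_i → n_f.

n_i = 6, n_f = 2

The photon energy is ΔE = hc/λ = 1240 / 25.64 = 48.36 eV.
With Z = 4, ΔE = 217.6 × (1/n_f² − 1/n_i²), so 1/n_f² − 1/n_i² = 0.2223.
Trying n_f = 2 gives 1/n_i² = 0.02775, i.e. n_i ≈ 6; this pair matches.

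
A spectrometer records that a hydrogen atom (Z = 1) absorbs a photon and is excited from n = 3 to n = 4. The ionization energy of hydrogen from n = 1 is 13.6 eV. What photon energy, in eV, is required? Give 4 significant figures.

0.6611 eV

E_4 = −13.60/16 = −0.8500 eV and E_3 = −13.60/9 = −1.511 eV.
The photon energy is |E_4 − E_3| = 0.6611 eV.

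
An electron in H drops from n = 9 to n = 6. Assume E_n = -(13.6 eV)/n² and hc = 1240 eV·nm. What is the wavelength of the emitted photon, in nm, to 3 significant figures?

5910 nm

ΔE = 13.60 × (1/6² − 1/9²) = 13.60 × 0.01543 = 0.2099 eV.
λ = hc/ΔE = 1240 / 0.2099 = 5910 nm.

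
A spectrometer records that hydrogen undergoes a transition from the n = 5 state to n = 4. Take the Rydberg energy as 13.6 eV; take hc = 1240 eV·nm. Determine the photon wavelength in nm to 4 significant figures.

4052 nm

ΔE = 13.60 × (1/4² − 1/5²) = 13.60 × 0.02250 = 0.3060 eV.
λ = hc/ΔE = 1240 / 0.3060 = 4052 nm.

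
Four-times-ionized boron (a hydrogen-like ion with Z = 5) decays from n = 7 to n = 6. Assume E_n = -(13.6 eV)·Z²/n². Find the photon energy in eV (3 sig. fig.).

The Bohr energies scale as Z², so for Z = 5: E_n = −340.0/n² eV.
E_7 = −340.0/49 = −6.939 eV and E_6 = −340.0/36 = −9.444 eV.
The photon energy is |E_7 − E_6| = 2.51 eV.

2.51 eV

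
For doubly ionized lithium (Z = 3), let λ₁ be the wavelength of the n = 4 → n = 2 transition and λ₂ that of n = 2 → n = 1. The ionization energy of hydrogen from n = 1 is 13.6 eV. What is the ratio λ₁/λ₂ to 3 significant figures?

4.00

λ ∝ 1/ΔE ∝ 1/(1/n_f² − 1/n_i²), and the Z² and hc factors cancel in the ratio.
λ₁/λ₂ = (1/1² − 1/2²)/(1/2² − 1/4²) = 0.7500/0.1875 = 4.00.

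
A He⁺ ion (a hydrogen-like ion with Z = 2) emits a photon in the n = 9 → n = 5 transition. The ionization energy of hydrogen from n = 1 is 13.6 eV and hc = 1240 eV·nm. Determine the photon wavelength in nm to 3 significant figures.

824 nm

For Z = 2 the level energies scale as Z², so the effective Rydberg energy is 13.6 × 4 = 54.40 eV.
ΔE = 54.40 × (1/5² − 1/9²) = 54.40 × 0.02765 = 1.504 eV.
λ = hc/ΔE = 1240 / 1.504 = 824 nm.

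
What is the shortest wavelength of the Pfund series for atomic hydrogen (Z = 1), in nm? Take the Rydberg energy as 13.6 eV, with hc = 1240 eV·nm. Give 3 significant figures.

The Pfund series has lower level n_f = 5; the series limit corresponds to n_i → ∞.
ΔE_max = 13.6 × 1 / 5² = 0.5440 eV.
λ_min = 1240 / 0.5440 = 2280 nm.

2280 nm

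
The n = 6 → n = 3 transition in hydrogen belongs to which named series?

The series is set by the lower level: n_f = 3 is the Paschen series.

Paschen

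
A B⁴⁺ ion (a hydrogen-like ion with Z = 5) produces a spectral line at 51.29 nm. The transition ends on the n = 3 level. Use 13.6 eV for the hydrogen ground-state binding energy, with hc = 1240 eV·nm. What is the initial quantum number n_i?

The photon energy is ΔE = hc/λ = 1240 / 51.29 = 24.18 eV.
With Z = 5, ΔE = 340.0 × (1/n_f² − 1/n_i²), so 1/n_f² − 1/n_i² = 0.07111.
With n_f = 3: 1/n_i² = 1/9 − 0.07111 = 0.04000, so n_i ≈ 5.00.

n_i = 5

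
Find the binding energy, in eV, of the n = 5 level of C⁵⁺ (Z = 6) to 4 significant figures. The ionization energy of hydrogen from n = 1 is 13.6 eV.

19.58 eV

E_n = −13.6 Z²/n² = −489.6/n² eV for Z = 6.
E_5 = −489.6/25 = −19.58 eV, so ionization (to E = 0) requires 19.58 eV.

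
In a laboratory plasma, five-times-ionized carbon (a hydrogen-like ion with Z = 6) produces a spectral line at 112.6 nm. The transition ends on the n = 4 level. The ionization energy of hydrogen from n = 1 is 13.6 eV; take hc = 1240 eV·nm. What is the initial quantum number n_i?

The photon energy is ΔE = hc/λ = 1240 / 112.6 = 11.01 eV.
With Z = 6, ΔE = 489.6 × (1/n_f² − 1/n_i²), so 1/n_f² − 1/n_i² = 0.02249.
With n_f = 4: 1/n_i² = 1/16 − 0.02249 = 0.04001, so n_i ≈ 5.00.

n_i = 5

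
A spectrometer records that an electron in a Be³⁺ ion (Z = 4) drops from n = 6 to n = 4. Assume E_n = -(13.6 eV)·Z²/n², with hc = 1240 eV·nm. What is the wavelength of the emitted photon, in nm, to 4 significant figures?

For Z = 4 the level energies scale as Z², so the effective Rydberg energy is 13.6 × 16 = 217.6 eV.
ΔE = 217.6 × (1/4² − 1/6²) = 217.6 × 0.03472 = 7.556 eV.
λ = hc/ΔE = 1240 / 7.556 = 164.1 nm.

164.1 nm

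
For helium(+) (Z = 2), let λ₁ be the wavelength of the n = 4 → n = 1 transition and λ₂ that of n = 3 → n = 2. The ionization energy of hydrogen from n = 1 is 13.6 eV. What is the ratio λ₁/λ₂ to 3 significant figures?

λ ∝ 1/ΔE ∝ 1/(1/n_f² − 1/n_i²), and the Z² and hc factors cancel in the ratio.
λ₁/λ₂ = (1/2² − 1/3²)/(1/1² − 1/4²) = 0.1389/0.9375 = 0.148.

0.148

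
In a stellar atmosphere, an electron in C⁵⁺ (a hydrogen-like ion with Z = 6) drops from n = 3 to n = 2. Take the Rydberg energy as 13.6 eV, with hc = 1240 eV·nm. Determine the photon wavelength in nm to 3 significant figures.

For Z = 6 the level energies scale as Z², so the effective Rydberg energy is 13.6 × 36 = 489.6 eV.
ΔE = 489.6 × (1/2² − 1/3²) = 489.6 × 0.1389 = 68.00 eV.
λ = hc/ΔE = 1240 / 68.00 = 18.2 nm.

18.2 nm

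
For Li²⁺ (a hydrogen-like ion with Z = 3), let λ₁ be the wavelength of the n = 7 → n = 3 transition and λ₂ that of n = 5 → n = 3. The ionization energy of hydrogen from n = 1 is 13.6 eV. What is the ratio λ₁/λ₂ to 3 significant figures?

0.784

λ ∝ 1/ΔE ∝ 1/(1/n_f² − 1/n_i²), and the Z² and hc factors cancel in the ratio.
λ₁/λ₂ = (1/3² − 1/5²)/(1/3² − 1/7²) = 0.07111/0.09070 = 0.784.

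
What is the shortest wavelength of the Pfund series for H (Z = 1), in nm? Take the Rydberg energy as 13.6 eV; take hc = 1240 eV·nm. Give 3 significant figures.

The Pfund series has lower level n_f = 5; the series limit corresponds to n_i → ∞.
ΔE_max = 13.6 × 1 / 5² = 0.5440 eV.
λ_min = 1240 / 0.5440 = 2280 nm.

2280 nm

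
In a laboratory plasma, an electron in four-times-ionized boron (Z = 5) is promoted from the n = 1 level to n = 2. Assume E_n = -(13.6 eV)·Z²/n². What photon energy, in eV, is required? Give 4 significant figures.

255.0 eV

The Bohr energies scale as Z², so for Z = 5: E_n = −340.0/n² eV.
E_2 = −340.0/4 = −85.00 eV and E_1 = −340.0/1 = −340.0 eV.
The photon energy is |E_2 − E_1| = 255.0 eV.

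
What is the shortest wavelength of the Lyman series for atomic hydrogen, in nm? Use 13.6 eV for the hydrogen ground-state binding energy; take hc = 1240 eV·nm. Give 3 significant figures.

91.2 nm

The Lyman series has lower level n_f = 1; the series limit corresponds to n_i → ∞.
ΔE_max = 13.6 × 1 / 1² = 13.60 eV.
λ_min = 1240 / 13.60 = 91.2 nm.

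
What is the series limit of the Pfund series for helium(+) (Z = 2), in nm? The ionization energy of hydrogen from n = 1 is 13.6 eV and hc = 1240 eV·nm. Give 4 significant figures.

569.9 nm

The Pfund series has lower level n_f = 5; the series limit corresponds to n_i → ∞.
ΔE_max = 13.6 × 4 / 5² = 2.176 eV.
λ_min = 1240 / 2.176 = 569.9 nm.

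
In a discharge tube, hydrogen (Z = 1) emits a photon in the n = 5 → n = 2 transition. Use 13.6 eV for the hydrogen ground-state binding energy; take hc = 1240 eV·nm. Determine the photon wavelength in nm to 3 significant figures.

ΔE = 13.60 × (1/2² − 1/5²) = 13.60 × 0.2100 = 2.856 eV.
λ = hc/ΔE = 1240 / 2.856 = 434 nm.
This line belongs to the Balmer series.

434 nm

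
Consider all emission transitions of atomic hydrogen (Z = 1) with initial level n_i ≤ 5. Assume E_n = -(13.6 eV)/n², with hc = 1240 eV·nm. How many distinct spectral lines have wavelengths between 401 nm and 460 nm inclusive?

Enumerate all n_i → n_f pairs with 1 ≤ n_f < n_i ≤ 5 and compute λ = 1240 / [13.6·1·(1/n_f² − 1/n_i²)].
Lines falling in [401, 460] nm: 5→2 (434.2 nm).

1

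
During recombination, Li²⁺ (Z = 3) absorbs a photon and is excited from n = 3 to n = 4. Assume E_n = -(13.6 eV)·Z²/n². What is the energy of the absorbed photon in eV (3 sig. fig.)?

The Bohr energies scale as Z², so for Z = 3: E_n = −122.4/n² eV.
E_4 = −122.4/16 = −7.650 eV and E_3 = −122.4/9 = −13.60 eV.
The photon energy is |E_4 − E_3| = 5.95 eV.

5.95 eV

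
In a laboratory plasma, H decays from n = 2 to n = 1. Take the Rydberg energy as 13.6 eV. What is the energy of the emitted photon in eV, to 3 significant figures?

E_2 = −13.60/4 = −3.400 eV and E_1 = −13.60/1 = −13.60 eV.
The photon energy is |E_2 − E_1| = 10.2 eV.

10.2 eV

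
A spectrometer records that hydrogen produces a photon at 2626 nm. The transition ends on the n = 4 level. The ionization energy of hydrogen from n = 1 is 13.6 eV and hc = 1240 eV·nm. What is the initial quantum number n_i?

n_i = 6

The photon energy is ΔE = hc/λ = 1240 / 2626 = 0.4722 eV.
With Z = 1, ΔE = 13.60 × (1/n_f² − 1/n_i²), so 1/n_f² − 1/n_i² = 0.03472.
With n_f = 4: 1/n_i² = 1/16 − 0.03472 = 0.02778, so n_i ≈ 6.00.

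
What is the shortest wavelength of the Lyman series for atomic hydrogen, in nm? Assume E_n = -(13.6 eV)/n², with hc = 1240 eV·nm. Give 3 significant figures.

The Lyman series has lower level n_f = 1; the series limit corresponds to n_i → ∞.
ΔE_max = 13.6 × 1 / 1² = 13.60 eV.
λ_min = 1240 / 13.60 = 91.2 nm.

91.2 nm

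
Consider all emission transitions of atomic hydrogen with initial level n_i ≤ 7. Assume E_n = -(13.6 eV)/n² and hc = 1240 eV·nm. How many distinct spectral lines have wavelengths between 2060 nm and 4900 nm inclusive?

4

Enumerate all n_i → n_f pairs with 1 ≤ n_f < n_i ≤ 7 and compute λ = 1240 / [13.6·1·(1/n_f² − 1/n_i²)].
Lines falling in [2060, 4900] nm: 7→4 (2166 nm), 6→4 (2626 nm), 5→4 (4052 nm), 7→5 (4654 nm).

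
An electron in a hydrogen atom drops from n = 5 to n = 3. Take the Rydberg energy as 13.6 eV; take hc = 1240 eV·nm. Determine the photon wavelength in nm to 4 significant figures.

ΔE = 13.60 × (1/3² − 1/5²) = 13.60 × 0.07111 = 0.9671 eV.
λ = hc/ΔE = 1240 / 0.9671 = 1282 nm.
This line belongs to the Paschen series.

1282 nm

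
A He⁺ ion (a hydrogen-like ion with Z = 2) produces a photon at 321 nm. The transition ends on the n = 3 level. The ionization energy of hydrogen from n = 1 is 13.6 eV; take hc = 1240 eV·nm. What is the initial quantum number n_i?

n_i = 5

The photon energy is ΔE = hc/λ = 1240 / 321 = 3.863 eV.
With Z = 2, ΔE = 54.40 × (1/n_f² − 1/n_i²), so 1/n_f² − 1/n_i² = 0.07101.
With n_f = 3: 1/n_i² = 1/9 − 0.07101 = 0.04010, so n_i ≈ 4.99.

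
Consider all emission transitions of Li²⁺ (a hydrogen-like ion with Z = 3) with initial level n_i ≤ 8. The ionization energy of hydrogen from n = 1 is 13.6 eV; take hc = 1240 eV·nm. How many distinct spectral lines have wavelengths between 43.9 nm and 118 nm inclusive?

7

Enumerate all n_i → n_f pairs with 1 ≤ n_f < n_i ≤ 8 and compute λ = 1240 / [13.6·9·(1/n_f² − 1/n_i²)].
Lines falling in [43.9, 118] nm: 7→2 (44.12 nm), 6→2 (45.59 nm), 5→2 (48.24 nm), 4→2 (54.03 nm), 3→2 (72.94 nm), 8→3 (106.1 nm), 7→3 (111.7 nm).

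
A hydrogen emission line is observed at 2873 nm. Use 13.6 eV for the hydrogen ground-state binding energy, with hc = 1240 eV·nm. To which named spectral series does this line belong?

ΔE = 1240/2873 = 0.4316 eV.
This matches 13.6 × (1/5² − 1/11²), so n_f = 5: the Pfund series.

Pfund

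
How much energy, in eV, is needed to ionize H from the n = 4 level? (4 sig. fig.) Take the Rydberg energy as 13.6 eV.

0.8500 eV

E_4 = −13.60/16 = −0.8500 eV, so ionization (to E = 0) requires 0.8500 eV.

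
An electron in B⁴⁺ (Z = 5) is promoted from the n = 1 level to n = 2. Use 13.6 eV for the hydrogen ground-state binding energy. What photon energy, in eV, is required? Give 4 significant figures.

255.0 eV

The Bohr energies scale as Z², so for Z = 5: E_n = −340.0/n² eV.
E_2 = −340.0/4 = −85.00 eV and E_1 = −340.0/1 = −340.0 eV.
The photon energy is |E_2 − E_1| = 255.0 eV.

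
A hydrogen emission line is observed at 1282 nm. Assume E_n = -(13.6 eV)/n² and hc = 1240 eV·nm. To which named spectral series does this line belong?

ΔE = 1240/1282 = 0.9672 eV.
This matches 13.6 × (1/3² − 1/5²), so n_f = 3: the Paschen series.

Paschen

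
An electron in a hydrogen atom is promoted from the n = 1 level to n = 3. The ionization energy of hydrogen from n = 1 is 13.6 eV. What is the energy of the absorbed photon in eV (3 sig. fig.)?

12.1 eV

E_3 = −13.60/9 = −1.511 eV and E_1 = −13.60/1 = −13.60 eV.
The photon energy is |E_3 − E_1| = 12.1 eV.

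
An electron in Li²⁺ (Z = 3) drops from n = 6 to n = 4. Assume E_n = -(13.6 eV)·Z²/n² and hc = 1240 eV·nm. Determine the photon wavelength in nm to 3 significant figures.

For Z = 3 the level energies scale as Z², so the effective Rydberg energy is 13.6 × 9 = 122.4 eV.
ΔE = 122.4 × (1/4² − 1/6²) = 122.4 × 0.03472 = 4.250 eV.
λ = hc/ΔE = 1240 / 4.250 = 292 nm.

292 nm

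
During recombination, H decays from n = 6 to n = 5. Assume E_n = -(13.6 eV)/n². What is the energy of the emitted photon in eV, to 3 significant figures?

0.166 eV

E_6 = −13.60/36 = −0.3778 eV and E_5 = −13.60/25 = −0.5440 eV.
The photon energy is |E_6 − E_5| = 0.166 eV.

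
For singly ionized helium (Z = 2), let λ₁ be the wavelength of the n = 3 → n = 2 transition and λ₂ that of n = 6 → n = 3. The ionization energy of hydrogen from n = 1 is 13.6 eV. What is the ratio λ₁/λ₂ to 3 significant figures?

λ ∝ 1/ΔE ∝ 1/(1/n_f² − 1/n_i²), and the Z² and hc factors cancel in the ratio.
λ₁/λ₂ = (1/3² − 1/6²)/(1/2² − 1/3²) = 0.08333/0.1389 = 0.600.

0.600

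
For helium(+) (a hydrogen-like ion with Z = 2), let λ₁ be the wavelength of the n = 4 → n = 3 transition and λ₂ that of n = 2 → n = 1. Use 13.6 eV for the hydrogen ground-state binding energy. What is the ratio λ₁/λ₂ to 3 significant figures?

15.4

λ ∝ 1/ΔE ∝ 1/(1/n_f² − 1/n_i²), and the Z² and hc factors cancel in the ratio.
λ₁/λ₂ = (1/1² − 1/2²)/(1/3² − 1/4²) = 0.7500/0.04861 = 15.4.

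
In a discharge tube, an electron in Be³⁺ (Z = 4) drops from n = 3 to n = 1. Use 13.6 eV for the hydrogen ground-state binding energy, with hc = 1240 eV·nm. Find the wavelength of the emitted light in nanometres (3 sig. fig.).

For Z = 4 the level energies scale as Z², so the effective Rydberg energy is 13.6 × 16 = 217.6 eV.
ΔE = 217.6 × (1/1² − 1/3²) = 217.6 × 0.8889 = 193.4 eV.
λ = hc/ΔE = 1240 / 193.4 = 6.41 nm.

6.41 nm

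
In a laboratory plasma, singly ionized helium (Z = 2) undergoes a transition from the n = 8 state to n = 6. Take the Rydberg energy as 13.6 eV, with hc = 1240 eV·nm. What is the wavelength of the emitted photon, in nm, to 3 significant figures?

For Z = 2 the level energies scale as Z², so the effective Rydberg energy is 13.6 × 4 = 54.40 eV.
ΔE = 54.40 × (1/6² − 1/8²) = 54.40 × 0.01215 = 0.6611 eV.
λ = hc/ΔE = 1240 / 0.6611 = 1880 nm.

1880 nm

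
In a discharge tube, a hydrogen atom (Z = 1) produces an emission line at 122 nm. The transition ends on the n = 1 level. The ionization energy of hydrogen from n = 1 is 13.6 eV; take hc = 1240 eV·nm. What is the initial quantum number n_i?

n_i = 2

The photon energy is ΔE = hc/λ = 1240 / 122 = 10.16 eV.
With Z = 1, ΔE = 13.60 × (1/n_f² − 1/n_i²), so 1/n_f² − 1/n_i² = 0.7473.
With n_f = 1: 1/n_i² = 1/1 − 0.7473 = 0.2527, so n_i ≈ 1.99.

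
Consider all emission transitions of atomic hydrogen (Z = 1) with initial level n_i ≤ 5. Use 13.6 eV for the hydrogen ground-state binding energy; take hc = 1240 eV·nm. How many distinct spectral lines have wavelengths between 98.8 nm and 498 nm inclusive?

Enumerate all n_i → n_f pairs with 1 ≤ n_f < n_i ≤ 5 and compute λ = 1240 / [13.6·1·(1/n_f² − 1/n_i²)].
Lines falling in [98.8, 498] nm: 3→1 (102.6 nm), 2→1 (121.6 nm), 5→2 (434.2 nm), 4→2 (486.3 nm).

4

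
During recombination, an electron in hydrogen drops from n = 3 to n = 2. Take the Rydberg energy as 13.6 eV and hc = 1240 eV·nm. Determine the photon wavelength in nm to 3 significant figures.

656 nm

ΔE = 13.60 × (1/2² − 1/3²) = 13.60 × 0.1389 = 1.889 eV.
λ = hc/ΔE = 1240 / 1.889 = 656 nm.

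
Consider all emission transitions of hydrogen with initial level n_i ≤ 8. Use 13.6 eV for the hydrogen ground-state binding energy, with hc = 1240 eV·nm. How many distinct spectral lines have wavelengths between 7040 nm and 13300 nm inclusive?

3

Enumerate all n_i → n_f pairs with 1 ≤ n_f < n_i ≤ 8 and compute λ = 1240 / [13.6·1·(1/n_f² − 1/n_i²)].
Lines falling in [7040, 13300] nm: 6→5 (7460 nm), 8→6 (7503 nm), 7→6 (12370 nm).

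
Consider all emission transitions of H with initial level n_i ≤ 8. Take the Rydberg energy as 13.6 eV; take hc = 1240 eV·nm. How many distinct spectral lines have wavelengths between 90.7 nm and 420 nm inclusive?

10

Enumerate all n_i → n_f pairs with 1 ≤ n_f < n_i ≤ 8 and compute λ = 1240 / [13.6·1·(1/n_f² − 1/n_i²)].
Lines falling in [90.7, 420] nm: 8→1 (92.62 nm), 7→1 (93.08 nm), 6→1 (93.78 nm), 5→1 (94.98 nm), 4→1 (97.25 nm), 3→1 (102.6 nm), 2→1 (121.6 nm), 8→2 (389.0 nm), 7→2 (397.1 nm), 6→2 (410.3 nm).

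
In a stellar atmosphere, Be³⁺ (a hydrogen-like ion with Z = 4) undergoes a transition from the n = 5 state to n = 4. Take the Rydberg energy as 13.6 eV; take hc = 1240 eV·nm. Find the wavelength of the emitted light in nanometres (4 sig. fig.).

253.3 nm

For Z = 4 the level energies scale as Z², so the effective Rydberg energy is 13.6 × 16 = 217.6 eV.
ΔE = 217.6 × (1/4² − 1/5²) = 217.6 × 0.02250 = 4.896 eV.
λ = hc/ΔE = 1240 / 4.896 = 253.3 nm.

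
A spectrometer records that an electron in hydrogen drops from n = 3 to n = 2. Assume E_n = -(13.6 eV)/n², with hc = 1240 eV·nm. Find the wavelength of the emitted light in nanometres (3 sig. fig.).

656 nm

ΔE = 13.60 × (1/2² − 1/3²) = 13.60 × 0.1389 = 1.889 eV.
λ = hc/ΔE = 1240 / 1.889 = 656 nm.
This line belongs to the Balmer series.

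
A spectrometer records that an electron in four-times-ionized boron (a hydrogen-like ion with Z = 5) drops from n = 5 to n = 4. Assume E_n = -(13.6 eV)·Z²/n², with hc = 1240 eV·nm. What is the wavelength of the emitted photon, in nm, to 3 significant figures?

For Z = 5 the level energies scale as Z², so the effective Rydberg energy is 13.6 × 25 = 340.0 eV.
ΔE = 340.0 × (1/4² − 1/5²) = 340.0 × 0.02250 = 7.650 eV.
λ = hc/ΔE = 1240 / 7.650 = 162 nm.

162 nm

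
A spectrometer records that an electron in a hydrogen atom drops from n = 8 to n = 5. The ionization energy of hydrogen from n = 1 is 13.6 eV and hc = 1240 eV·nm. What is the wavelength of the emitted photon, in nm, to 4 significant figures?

ΔE = 13.60 × (1/5² − 1/8²) = 13.60 × 0.02438 = 0.3315 eV.
λ = hc/ΔE = 1240 / 0.3315 = 3741 nm.

3741 nm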